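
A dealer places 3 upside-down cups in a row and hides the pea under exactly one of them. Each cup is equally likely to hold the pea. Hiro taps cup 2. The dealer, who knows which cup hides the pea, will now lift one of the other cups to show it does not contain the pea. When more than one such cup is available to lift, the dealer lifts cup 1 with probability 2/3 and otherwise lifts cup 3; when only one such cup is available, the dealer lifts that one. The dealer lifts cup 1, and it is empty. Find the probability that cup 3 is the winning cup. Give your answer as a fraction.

Condition on the true location of the pea.
If it is under cup 1 (prior 1/3): the dealer opened cup 1, so this case is ruled out; weight (1/3)·0 = 0.
If it is under cup 2 (prior 1/3): cup 1 is available, opened with probability 2/3; weight (1/3)·(2/3) = 2/9.
If it is under cup 3 (prior 1/3): only cup 1 is available, probability 1; weight (1/3)·1 = 1/3.
The weights sum to 5/9.
So P(the pea under cup 3 | the dealer opened cup 1) = (1/3) / (5/9) = 3/5.

3/5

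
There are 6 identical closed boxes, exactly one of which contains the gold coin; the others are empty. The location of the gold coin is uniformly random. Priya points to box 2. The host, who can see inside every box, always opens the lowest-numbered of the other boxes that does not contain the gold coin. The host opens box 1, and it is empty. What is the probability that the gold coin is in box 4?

Consider each possible location of the gold coin in turn.
If it is in box 1 (prior 1/6): the host opened box 1, so this case is ruled out; weight (1/6)·0 = 0.
If it is in any of boxes 2, 3, 4, 5, and 6 (prior 1/6 each): box 1 is the lowest-numbered option available, probability 1; weight (1/6)·1 = 1/6 each.
The weights sum to 5/6.
So P(the gold coin in box 4 | the host opened box 1) = (1/6) / (5/6) = 1/5.

1/5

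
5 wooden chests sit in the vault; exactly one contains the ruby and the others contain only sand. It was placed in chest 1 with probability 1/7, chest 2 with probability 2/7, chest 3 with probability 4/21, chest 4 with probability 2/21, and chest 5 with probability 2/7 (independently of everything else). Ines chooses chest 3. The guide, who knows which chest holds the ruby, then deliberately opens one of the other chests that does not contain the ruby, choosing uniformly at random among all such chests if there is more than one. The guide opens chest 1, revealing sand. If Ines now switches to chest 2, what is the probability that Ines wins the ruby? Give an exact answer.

Condition on the true location of the ruby.
If it is in chest 1 (prior 1/7): the guide opened chest 1, so this case is ruled out; weight (1/7)·0 = 0.
If it is in either of chests 2 and 5 (prior 2/7 each): the guide has 3 equally likely choices, so probability 1/3; weight (2/7)·(1/3) = 2/21 each.
If it is in chest 3 (prior 4/21): the guide has 4 equally likely choices, so probability 1/4; weight (4/21)·(1/4) = 1/21.
If it is in chest 4 (prior 2/21): the guide has 3 equally likely choices, so probability 1/3; weight (2/21)·(1/3) = 2/63.
The weights sum to 17/63.
So P(the ruby in chest 2 | the guide opened chest 1) = (2/21) / (17/63) = 6/17.

6/17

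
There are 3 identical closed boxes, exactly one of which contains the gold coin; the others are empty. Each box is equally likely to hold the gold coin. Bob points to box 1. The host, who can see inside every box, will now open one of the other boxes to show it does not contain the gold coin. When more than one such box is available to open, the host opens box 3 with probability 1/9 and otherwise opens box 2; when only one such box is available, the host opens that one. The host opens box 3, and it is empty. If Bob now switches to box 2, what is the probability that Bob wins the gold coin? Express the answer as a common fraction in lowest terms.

Consider each possible location of the gold coin in turn.
If it is in box 1 (prior 1/3): box 3 is available, opened with probability 1/9; weight (1/3)·(1/9) = 1/27.
If it is in box 2 (prior 1/3): only box 3 is available, probability 1; weight (1/3)·1 = 1/3.
If it is in box 3 (prior 1/3): the host opened box 3, so this case is ruled out; weight (1/3)·0 = 0.
The weights sum to 10/27.
So P(the gold coin in box 2 | the host opened box 3) = (1/3) / (10/27) = 9/10.

9/10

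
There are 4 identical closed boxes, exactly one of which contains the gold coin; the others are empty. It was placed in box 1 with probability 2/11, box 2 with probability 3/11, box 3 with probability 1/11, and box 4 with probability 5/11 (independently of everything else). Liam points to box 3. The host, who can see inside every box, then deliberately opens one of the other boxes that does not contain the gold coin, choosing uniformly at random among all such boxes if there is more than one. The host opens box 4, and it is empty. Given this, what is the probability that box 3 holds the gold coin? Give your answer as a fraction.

2/17

Consider each possible location of the gold coin in turn.
If it is in box 1 (prior 2/11): the host has 2 equally likely choices, so probability 1/2; weight (2/11)·(1/2) = 1/11.
If it is in box 2 (prior 3/11): the host has 2 equally likely choices, so probability 1/2; weight (3/11)·(1/2) = 3/22.
If it is in box 3 (prior 1/11): the host has 3 equally likely choices, so probability 1/3; weight (1/11)·(1/3) = 1/33.
If it is in box 4 (prior 5/11): the host opened box 4, so this case is ruled out; weight (5/11)·0 = 0.
The weights sum to 17/66.
So P(the gold coin in box 3 | the host opened box 4) = (1/33) / (17/66) = 2/17.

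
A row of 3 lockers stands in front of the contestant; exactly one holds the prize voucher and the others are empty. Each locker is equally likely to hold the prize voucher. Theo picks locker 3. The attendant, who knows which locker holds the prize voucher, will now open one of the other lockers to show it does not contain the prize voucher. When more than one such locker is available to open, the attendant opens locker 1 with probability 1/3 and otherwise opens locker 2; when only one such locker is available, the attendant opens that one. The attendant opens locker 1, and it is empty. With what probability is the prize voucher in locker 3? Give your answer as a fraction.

Consider each possible location of the prize voucher in turn.
If it is in locker 1 (prior 1/3): the attendant opened locker 1, so this case is ruled out; weight (1/3)·0 = 0.
If it is in locker 2 (prior 1/3): only locker 1 is available, probability 1; weight (1/3)·1 = 1/3.
If it is in locker 3 (prior 1/3): locker 1 is available, opened with probability 1/3; weight (1/3)·(1/3) = 1/9.
The weights sum to 4/9.
So P(the prize voucher in locker 3 | the attendant opened locker 1) = (1/9) / (4/9) = 1/4.

1/4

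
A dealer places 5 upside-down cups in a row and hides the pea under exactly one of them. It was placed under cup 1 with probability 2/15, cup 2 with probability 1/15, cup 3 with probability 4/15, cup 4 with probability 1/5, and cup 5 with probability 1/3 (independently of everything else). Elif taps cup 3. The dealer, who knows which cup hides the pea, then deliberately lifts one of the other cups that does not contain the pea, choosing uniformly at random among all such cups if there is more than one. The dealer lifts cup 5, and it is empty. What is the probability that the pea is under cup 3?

1/3

Consider each possible location of the pea in turn.
If it is under cup 1 (prior 2/15): the dealer has 3 equally likely choices, so probability 1/3; weight (2/15)·(1/3) = 2/45.
If it is under cup 2 (prior 1/15): the dealer has 3 equally likely choices, so probability 1/3; weight (1/15)·(1/3) = 1/45.
If it is under cup 3 (prior 4/15): the dealer has 4 equally likely choices, so probability 1/4; weight (4/15)·(1/4) = 1/15.
If it is under cup 4 (prior 1/5): the dealer has 3 equally likely choices, so probability 1/3; weight (1/5)·(1/3) = 1/15.
If it is under cup 5 (prior 1/3): the dealer opened cup 5, so this case is ruled out; weight (1/3)·0 = 0.
The weights sum to 1/5.
So P(the pea under cup 3 | the dealer opened cup 5) = (1/15) / (1/5) = 1/3.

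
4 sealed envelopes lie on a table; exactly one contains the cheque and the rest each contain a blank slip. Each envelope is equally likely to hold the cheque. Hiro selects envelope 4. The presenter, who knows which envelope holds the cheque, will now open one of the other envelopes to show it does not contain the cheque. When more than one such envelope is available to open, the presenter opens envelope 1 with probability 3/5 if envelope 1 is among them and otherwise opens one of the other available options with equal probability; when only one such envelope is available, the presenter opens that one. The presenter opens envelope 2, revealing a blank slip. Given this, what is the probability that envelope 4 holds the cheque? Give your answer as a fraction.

Condition on the true location of the cheque.
If it is in envelope 1 (prior 1/4): envelope 1 holds the prize so is unavailable; the presenter chooses uniformly among the 2 others, probability 1/2; weight (1/4)·(1/2) = 1/8.
If it is in envelope 2 (prior 1/4): the presenter opened envelope 2, so this case is ruled out; weight (1/4)·0 = 0.
If it is in envelope 3 (prior 1/4): envelope 1 is available but not opened, probability 2/5; weight (1/4)·(2/5) = 1/10.
If it is in envelope 4 (prior 1/4): envelope 1 is available but not opened; envelope 2 gets probability (1 − 3/5)/2 = 1/5; weight (1/4)·(1/5) = 1/20.
The weights sum to 11/40.
So P(the cheque in envelope 4 | the presenter opened envelope 2) = (1/20) / (11/40) = 2/11.

2/11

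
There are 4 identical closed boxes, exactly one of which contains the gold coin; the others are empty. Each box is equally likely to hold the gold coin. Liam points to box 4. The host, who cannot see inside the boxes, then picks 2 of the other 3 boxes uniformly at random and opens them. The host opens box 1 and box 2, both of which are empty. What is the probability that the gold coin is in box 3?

Condition on the true location of the gold coin.
If it is in either of boxes 1 and 2 (prior 1/4 each): that box was opened and seen not to hold the prize — ruled out; weight (1/4)·0 = 0 each.
If it is in either of boxes 3 and 4 (prior 1/4 each): the host picks exactly this set with probability 1/3 regardless, and none is the prize; weight (1/4)·(1/3) = 1/12 each.
The weights sum to 1/6.
So P(the gold coin in box 3 | the host opened box 1 and box 2) = (1/12) / (1/6) = 1/2.

1/2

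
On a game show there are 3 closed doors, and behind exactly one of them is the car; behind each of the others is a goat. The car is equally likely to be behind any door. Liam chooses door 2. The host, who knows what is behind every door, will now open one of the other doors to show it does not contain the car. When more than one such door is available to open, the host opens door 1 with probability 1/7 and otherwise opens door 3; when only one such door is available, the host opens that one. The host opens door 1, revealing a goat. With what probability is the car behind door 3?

Condition on the true location of the car.
If it is behind door 1 (prior 1/3): the host opened door 1, so this case is ruled out; weight (1/3)·0 = 0.
If it is behind door 2 (prior 1/3): door 1 is available, opened with probability 1/7; weight (1/3)·(1/7) = 1/21.
If it is behind door 3 (prior 1/3): only door 1 is available, probability 1; weight (1/3)·1 = 1/3.
The weights sum to 8/21.
So P(the car behind door 3 | the host opened door 1) = (1/3) / (8/21) = 7/8.

7/8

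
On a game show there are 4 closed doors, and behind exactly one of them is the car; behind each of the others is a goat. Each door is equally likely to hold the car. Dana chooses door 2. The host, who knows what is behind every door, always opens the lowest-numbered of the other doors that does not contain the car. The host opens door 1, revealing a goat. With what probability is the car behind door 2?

1/3

Consider each possible location of the car in turn.
If it is behind door 1 (prior 1/4): the host opened door 1, so this case is ruled out; weight (1/4)·0 = 0.
If it is behind any of doors 2, 3, and 4 (prior 1/4 each): door 1 is the lowest-numbered option available, probability 1; weight (1/4)·1 = 1/4 each.
The weights sum to 3/4.
So P(the car behind door 2 | the host opened door 1) = (1/4) / (3/4) = 1/3.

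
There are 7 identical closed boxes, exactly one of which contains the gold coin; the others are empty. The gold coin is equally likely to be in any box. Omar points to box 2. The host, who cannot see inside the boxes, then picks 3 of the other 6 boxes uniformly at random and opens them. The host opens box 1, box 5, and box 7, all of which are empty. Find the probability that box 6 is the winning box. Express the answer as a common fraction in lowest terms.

Apply Bayes' rule, conditioning on where the gold coin actually is.
If it is in any of boxes 1, 5, and 7 (prior 1/7 each): that box was opened and seen not to hold the prize — ruled out; weight (1/7)·0 = 0 each.
If it is in any of boxes 2, 3, 4, and 6 (prior 1/7 each): the host picks exactly this set with probability 1/20 regardless, and none is the prize; weight (1/7)·(1/20) = 1/140 each.
The weights sum to 1/35.
So P(the gold coin in box 6 | the host opened box 1, box 5, and box 7) = (1/140) / (1/35) = 1/4.

1/4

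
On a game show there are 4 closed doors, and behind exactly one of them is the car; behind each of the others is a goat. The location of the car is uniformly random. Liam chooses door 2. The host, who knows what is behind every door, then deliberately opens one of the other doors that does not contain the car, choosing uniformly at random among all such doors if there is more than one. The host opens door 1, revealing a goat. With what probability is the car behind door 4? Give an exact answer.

3/8

Apply Bayes' rule, conditioning on where the car actually is.
If it is behind door 1 (prior 1/4): the host opened door 1, so this case is ruled out; weight (1/4)·0 = 0.
If it is behind door 2 (prior 1/4): the host has 3 equally likely choices, so probability 1/3; weight (1/4)·(1/3) = 1/12.
If it is behind either of doors 3 and 4 (prior 1/4 each): the host has 2 equally likely choices, so probability 1/2; weight (1/4)·(1/2) = 1/8 each.
The weights sum to 1/3.
So P(the car behind door 4 | the host opened door 1) = (1/8) / (1/3) = 3/8.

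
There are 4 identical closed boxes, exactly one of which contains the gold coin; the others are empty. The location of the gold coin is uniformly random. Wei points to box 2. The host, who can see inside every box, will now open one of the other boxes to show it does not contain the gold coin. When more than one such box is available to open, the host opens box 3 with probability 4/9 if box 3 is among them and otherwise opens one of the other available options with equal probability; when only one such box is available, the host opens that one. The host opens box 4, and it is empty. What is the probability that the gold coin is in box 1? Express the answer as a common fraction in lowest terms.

Apply Bayes' rule, conditioning on where the gold coin actually is.
If it is in box 1 (prior 1/4): box 3 is available but not opened, probability 5/9; weight (1/4)·(5/9) = 5/36.
If it is in box 2 (prior 1/4): box 3 is available but not opened; box 4 gets probability (1 − 4/9)/2 = 5/18; weight (1/4)·(5/18) = 5/72.
If it is in box 3 (prior 1/4): box 3 holds the prize so is unavailable; the host chooses uniformly among the 2 others, probability 1/2; weight (1/4)·(1/2) = 1/8.
If it is in box 4 (prior 1/4): the host opened box 4, so this case is ruled out; weight (1/4)·0 = 0.
The weights sum to 1/3.
So P(the gold coin in box 1 | the host opened box 4) = (5/36) / (1/3) = 5/12.

5/12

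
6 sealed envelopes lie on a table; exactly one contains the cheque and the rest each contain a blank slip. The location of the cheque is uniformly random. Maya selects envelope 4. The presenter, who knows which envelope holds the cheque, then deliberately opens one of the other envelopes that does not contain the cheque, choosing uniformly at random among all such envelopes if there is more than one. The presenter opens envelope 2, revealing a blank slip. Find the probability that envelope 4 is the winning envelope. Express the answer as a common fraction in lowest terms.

1/6

Apply Bayes' rule, conditioning on where the cheque actually is.
If it is in any of envelopes 1, 3, 5, and 6 (prior 1/6 each): the presenter has 4 equally likely choices, so probability 1/4; weight (1/6)·(1/4) = 1/24 each.
If it is in envelope 2 (prior 1/6): the presenter opened envelope 2, so this case is ruled out; weight (1/6)·0 = 0.
If it is in envelope 4 (prior 1/6): the presenter has 5 equally likely choices, so probability 1/5; weight (1/6)·(1/5) = 1/30.
The weights sum to 1/5.
So P(the cheque in envelope 4 | the presenter opened envelope 2) = (1/30) / (1/5) = 1/6.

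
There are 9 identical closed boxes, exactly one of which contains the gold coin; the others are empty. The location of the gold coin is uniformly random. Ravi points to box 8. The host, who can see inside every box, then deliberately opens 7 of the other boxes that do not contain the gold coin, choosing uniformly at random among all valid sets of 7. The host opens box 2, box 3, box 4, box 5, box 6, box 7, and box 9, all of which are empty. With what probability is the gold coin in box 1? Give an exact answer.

8/9

Apply Bayes' rule, conditioning on where the gold coin actually is.
If it is in box 1 (prior 1/9): the host has no choice, probability 1; weight (1/9)·1 = 1/9.
If it is in any of boxes 2, 3, 4, 5, 6, 7, and 9 (prior 1/9 each): that box was opened and seen not to hold the prize — ruled out; weight (1/9)·0 = 0 each.
If it is in box 8 (prior 1/9): the host has 8 equally likely choices, so probability 1/8; weight (1/9)·(1/8) = 1/72.
The weights sum to 1/8.
So P(the gold coin in box 1 | the host opened box 2, box 3, box 4, box 5, box 6, box 7, and box 9) = (1/9) / (1/8) = 8/9.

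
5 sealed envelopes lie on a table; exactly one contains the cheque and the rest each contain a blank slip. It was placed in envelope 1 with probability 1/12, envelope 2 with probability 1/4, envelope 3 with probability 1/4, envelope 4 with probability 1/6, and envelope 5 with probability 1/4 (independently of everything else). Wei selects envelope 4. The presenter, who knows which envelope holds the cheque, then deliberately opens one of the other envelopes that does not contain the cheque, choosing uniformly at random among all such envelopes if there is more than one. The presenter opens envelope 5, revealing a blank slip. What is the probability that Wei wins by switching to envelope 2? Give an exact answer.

6/17

Apply Bayes' rule, conditioning on where the cheque actually is.
If it is in envelope 1 (prior 1/12): the presenter has 3 equally likely choices, so probability 1/3; weight (1/12)·(1/3) = 1/36.
If it is in either of envelopes 2 and 3 (prior 1/4 each): the presenter has 3 equally likely choices, so probability 1/3; weight (1/4)·(1/3) = 1/12 each.
If it is in envelope 4 (prior 1/6): the presenter has 4 equally likely choices, so probability 1/4; weight (1/6)·(1/4) = 1/24.
If it is in envelope 5 (prior 1/4): the presenter opened envelope 5, so this case is ruled out; weight (1/4)·0 = 0.
The weights sum to 17/72.
So P(the cheque in envelope 2 | the presenter opened envelope 5) = (1/12) / (17/72) = 6/17.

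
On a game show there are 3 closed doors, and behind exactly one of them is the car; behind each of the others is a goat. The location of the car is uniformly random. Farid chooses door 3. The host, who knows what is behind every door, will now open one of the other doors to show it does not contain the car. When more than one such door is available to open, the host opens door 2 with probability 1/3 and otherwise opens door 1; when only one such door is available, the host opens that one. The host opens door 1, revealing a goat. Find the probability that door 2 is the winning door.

3/5

Apply Bayes' rule, conditioning on where the car actually is.
If it is behind door 1 (prior 1/3): the host opened door 1, so this case is ruled out; weight (1/3)·0 = 0.
If it is behind door 2 (prior 1/3): only door 1 is available, probability 1; weight (1/3)·1 = 1/3.
If it is behind door 3 (prior 1/3): door 2 is available but not opened, probability 2/3; weight (1/3)·(2/3) = 2/9.
The weights sum to 5/9.
So P(the car behind door 2 | the host opened door 1) = (1/3) / (5/9) = 3/5.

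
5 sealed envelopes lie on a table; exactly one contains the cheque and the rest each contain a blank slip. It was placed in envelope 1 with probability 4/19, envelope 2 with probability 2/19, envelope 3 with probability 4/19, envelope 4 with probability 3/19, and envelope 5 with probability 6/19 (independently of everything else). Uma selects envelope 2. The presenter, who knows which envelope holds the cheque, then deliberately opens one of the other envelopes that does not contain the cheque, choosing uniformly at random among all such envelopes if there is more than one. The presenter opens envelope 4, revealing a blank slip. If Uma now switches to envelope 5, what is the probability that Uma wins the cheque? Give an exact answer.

12/31

Apply Bayes' rule, conditioning on where the cheque actually is.
If it is in either of envelopes 1 and 3 (prior 4/19 each): the presenter has 3 equally likely choices, so probability 1/3; weight (4/19)·(1/3) = 4/57 each.
If it is in envelope 2 (prior 2/19): the presenter has 4 equally likely choices, so probability 1/4; weight (2/19)·(1/4) = 1/38.
If it is in envelope 4 (prior 3/19): the presenter opened envelope 4, so this case is ruled out; weight (3/19)·0 = 0.
If it is in envelope 5 (prior 6/19): the presenter has 3 equally likely choices, so probability 1/3; weight (6/19)·(1/3) = 2/19.
The weights sum to 31/114.
So P(the cheque in envelope 5 | the presenter opened envelope 4) = (2/19) / (31/114) = 12/31.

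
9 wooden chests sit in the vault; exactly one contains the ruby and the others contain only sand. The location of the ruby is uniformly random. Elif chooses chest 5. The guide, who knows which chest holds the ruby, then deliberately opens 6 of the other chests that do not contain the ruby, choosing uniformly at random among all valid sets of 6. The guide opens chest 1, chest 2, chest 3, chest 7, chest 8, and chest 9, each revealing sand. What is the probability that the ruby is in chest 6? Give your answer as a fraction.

4/9

Consider each possible location of the ruby in turn.
If it is in any of chests 1, 2, 3, 7, 8, and 9 (prior 1/9 each): that chest was opened and seen not to hold the prize — ruled out; weight (1/9)·0 = 0 each.
If it is in either of chests 4 and 6 (prior 1/9 each): the guide has 7 equally likely choices, so probability 1/7; weight (1/9)·(1/7) = 1/63 each.
If it is in chest 5 (prior 1/9): the guide has 28 equally likely choices, so probability 1/28; weight (1/9)·(1/28) = 1/252.
The weights sum to 1/28.
So P(the ruby in chest 6 | the guide opened chest 1, chest 2, chest 3, chest 7, chest 8, and chest 9) = (1/63) / (1/28) = 4/9.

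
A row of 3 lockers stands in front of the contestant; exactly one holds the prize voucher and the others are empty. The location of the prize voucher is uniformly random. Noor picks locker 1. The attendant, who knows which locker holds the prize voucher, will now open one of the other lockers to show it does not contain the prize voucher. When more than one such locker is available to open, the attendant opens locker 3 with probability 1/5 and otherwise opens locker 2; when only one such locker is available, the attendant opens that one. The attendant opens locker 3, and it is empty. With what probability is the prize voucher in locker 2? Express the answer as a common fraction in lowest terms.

Consider each possible location of the prize voucher in turn.
If it is in locker 1 (prior 1/3): locker 3 is available, opened with probability 1/5; weight (1/3)·(1/5) = 1/15.
If it is in locker 2 (prior 1/3): only locker 3 is available, probability 1; weight (1/3)·1 = 1/3.
If it is in locker 3 (prior 1/3): the attendant opened locker 3, so this case is ruled out; weight (1/3)·0 = 0.
The weights sum to 2/5.
So P(the prize voucher in locker 2 | the attendant opened locker 3) = (1/3) / (2/5) = 5/6.

5/6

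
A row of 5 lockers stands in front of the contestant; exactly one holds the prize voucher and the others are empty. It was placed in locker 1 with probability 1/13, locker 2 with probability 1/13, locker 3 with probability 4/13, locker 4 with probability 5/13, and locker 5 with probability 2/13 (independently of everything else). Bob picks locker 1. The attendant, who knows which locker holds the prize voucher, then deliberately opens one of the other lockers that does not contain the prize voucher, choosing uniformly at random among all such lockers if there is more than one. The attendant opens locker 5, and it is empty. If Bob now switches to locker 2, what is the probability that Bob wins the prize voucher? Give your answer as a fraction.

Apply Bayes' rule, conditioning on where the prize voucher actually is.
If it is in locker 1 (prior 1/13): the attendant has 4 equally likely choices, so probability 1/4; weight (1/13)·(1/4) = 1/52.
If it is in locker 2 (prior 1/13): the attendant has 3 equally likely choices, so probability 1/3; weight (1/13)·(1/3) = 1/39.
If it is in locker 3 (prior 4/13): the attendant has 3 equally likely choices, so probability 1/3; weight (4/13)·(1/3) = 4/39.
If it is in locker 4 (prior 5/13): the attendant has 3 equally likely choices, so probability 1/3; weight (5/13)·(1/3) = 5/39.
If it is in locker 5 (prior 2/13): the attendant opened locker 5, so this case is ruled out; weight (2/13)·0 = 0.
The weights sum to 43/156.
So P(the prize voucher in locker 2 | the attendant opened locker 5) = (1/39) / (43/156) = 4/43.

4/43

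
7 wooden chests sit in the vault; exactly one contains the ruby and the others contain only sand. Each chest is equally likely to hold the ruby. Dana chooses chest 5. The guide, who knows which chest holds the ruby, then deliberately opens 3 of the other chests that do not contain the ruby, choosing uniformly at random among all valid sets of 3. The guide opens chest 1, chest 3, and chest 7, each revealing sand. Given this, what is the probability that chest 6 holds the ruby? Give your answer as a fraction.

Condition on the true location of the ruby.
If it is in any of chests 1, 3, and 7 (prior 1/7 each): that chest was opened and seen not to hold the prize — ruled out; weight (1/7)·0 = 0 each.
If it is in any of chests 2, 4, and 6 (prior 1/7 each): the guide has 10 equally likely choices, so probability 1/10; weight (1/7)·(1/10) = 1/70 each.
If it is in chest 5 (prior 1/7): the guide has 20 equally likely choices, so probability 1/20; weight (1/7)·(1/20) = 1/140.
The weights sum to 1/20.
So P(the ruby in chest 6 | the guide opened chest 1, chest 3, and chest 7) = (1/70) / (1/20) = 2/7.

2/7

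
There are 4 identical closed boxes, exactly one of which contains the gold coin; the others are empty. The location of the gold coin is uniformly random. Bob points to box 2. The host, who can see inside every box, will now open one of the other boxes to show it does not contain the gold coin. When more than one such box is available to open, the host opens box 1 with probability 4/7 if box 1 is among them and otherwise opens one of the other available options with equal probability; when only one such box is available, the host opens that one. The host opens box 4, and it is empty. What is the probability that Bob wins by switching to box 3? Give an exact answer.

3/8

Condition on the true location of the gold coin.
If it is in box 1 (prior 1/4): box 1 holds the prize so is unavailable; the host chooses uniformly among the 2 others, probability 1/2; weight (1/4)·(1/2) = 1/8.
If it is in box 2 (prior 1/4): box 1 is available but not opened; box 4 gets probability (1 − 4/7)/2 = 3/14; weight (1/4)·(3/14) = 3/56.
If it is in box 3 (prior 1/4): box 1 is available but not opened, probability 3/7; weight (1/4)·(3/7) = 3/28.
If it is in box 4 (prior 1/4): the host opened box 4, so this case is ruled out; weight (1/4)·0 = 0.
The weights sum to 2/7.
So P(the gold coin in box 3 | the host opened box 4) = (3/28) / (2/7) = 3/8.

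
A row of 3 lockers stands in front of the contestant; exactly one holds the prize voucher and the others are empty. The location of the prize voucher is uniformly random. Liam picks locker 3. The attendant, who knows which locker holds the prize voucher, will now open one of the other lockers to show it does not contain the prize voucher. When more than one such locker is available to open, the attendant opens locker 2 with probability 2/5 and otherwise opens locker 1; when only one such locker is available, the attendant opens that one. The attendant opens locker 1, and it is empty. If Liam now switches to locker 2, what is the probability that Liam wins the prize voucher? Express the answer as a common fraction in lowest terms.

Apply Bayes' rule, conditioning on where the prize voucher actually is.
If it is in locker 1 (prior 1/3): the attendant opened locker 1, so this case is ruled out; weight (1/3)·0 = 0.
If it is in locker 2 (prior 1/3): only locker 1 is available, probability 1; weight (1/3)·1 = 1/3.
If it is in locker 3 (prior 1/3): locker 2 is available but not opened, probability 3/5; weight (1/3)·(3/5) = 1/5.
The weights sum to 8/15.
So P(the prize voucher in locker 2 | the attendant opened locker 1) = (1/3) / (8/15) = 5/8.

5/8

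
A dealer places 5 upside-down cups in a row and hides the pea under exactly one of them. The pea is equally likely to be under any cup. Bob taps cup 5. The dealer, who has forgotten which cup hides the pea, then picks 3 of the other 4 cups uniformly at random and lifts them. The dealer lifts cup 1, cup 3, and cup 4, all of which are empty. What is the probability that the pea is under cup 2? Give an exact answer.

Apply Bayes' rule, conditioning on where the pea actually is.
If it is under any of cups 1, 3, and 4 (prior 1/5 each): that cup was opened and seen not to hold the prize — ruled out; weight (1/5)·0 = 0 each.
If it is under either of cups 2 and 5 (prior 1/5 each): the dealer picks exactly this set with probability 1/4 regardless, and none is the prize; weight (1/5)·(1/4) = 1/20 each.
The weights sum to 1/10.
So P(the pea under cup 2 | the dealer opened cup 1, cup 3, and cup 4) = (1/20) / (1/10) = 1/2.

1/2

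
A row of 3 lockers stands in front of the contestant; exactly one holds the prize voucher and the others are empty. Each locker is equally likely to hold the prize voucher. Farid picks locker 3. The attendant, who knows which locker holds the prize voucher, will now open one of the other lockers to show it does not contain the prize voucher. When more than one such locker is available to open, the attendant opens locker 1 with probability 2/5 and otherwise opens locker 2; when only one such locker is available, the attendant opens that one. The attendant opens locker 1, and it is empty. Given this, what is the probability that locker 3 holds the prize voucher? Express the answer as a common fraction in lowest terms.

2/7

Condition on the true location of the prize voucher.
If it is in locker 1 (prior 1/3): the attendant opened locker 1, so this case is ruled out; weight (1/3)·0 = 0.
If it is in locker 2 (prior 1/3): only locker 1 is available, probability 1; weight (1/3)·1 = 1/3.
If it is in locker 3 (prior 1/3): locker 1 is available, opened with probability 2/5; weight (1/3)·(2/5) = 2/15.
The weights sum to 7/15.
So P(the prize voucher in locker 3 | the attendant opened locker 1) = (2/15) / (7/15) = 2/7.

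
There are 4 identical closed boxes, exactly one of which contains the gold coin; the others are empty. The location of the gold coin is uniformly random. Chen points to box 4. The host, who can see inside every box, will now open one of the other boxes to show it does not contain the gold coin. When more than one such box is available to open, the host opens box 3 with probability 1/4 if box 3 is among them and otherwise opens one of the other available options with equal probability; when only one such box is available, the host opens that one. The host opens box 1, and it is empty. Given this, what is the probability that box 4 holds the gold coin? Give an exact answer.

Apply Bayes' rule, conditioning on where the gold coin actually is.
If it is in box 1 (prior 1/4): the host opened box 1, so this case is ruled out; weight (1/4)·0 = 0.
If it is in box 2 (prior 1/4): box 3 is available but not opened, probability 3/4; weight (1/4)·(3/4) = 3/16.
If it is in box 3 (prior 1/4): box 3 holds the prize so is unavailable; the host chooses uniformly among the 2 others, probability 1/2; weight (1/4)·(1/2) = 1/8.
If it is in box 4 (prior 1/4): box 3 is available but not opened; box 1 gets probability (1 − 1/4)/2 = 3/8; weight (1/4)·(3/8) = 3/32.
The weights sum to 13/32.
So P(the gold coin in box 4 | the host opened box 1) = (3/32) / (13/32) = 3/13.

3/13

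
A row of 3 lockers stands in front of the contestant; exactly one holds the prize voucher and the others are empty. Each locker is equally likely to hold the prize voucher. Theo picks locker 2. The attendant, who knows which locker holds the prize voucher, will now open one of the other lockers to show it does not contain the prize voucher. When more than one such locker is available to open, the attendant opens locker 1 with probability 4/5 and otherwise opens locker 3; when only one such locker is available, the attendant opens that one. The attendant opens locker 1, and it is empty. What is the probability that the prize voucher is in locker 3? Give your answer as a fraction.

Apply Bayes' rule, conditioning on where the prize voucher actually is.
If it is in locker 1 (prior 1/3): the attendant opened locker 1, so this case is ruled out; weight (1/3)·0 = 0.
If it is in locker 2 (prior 1/3): locker 1 is available, opened with probability 4/5; weight (1/3)·(4/5) = 4/15.
If it is in locker 3 (prior 1/3): only locker 1 is available, probability 1; weight (1/3)·1 = 1/3.
The weights sum to 3/5.
So P(the prize voucher in locker 3 | the attendant opened locker 1) = (1/3) / (3/5) = 5/9.

5/9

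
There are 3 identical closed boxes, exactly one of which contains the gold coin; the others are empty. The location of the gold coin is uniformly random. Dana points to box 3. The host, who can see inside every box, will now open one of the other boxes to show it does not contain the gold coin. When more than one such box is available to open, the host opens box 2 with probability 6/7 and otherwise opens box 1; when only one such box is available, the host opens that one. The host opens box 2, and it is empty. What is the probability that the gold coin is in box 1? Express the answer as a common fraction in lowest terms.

Condition on the true location of the gold coin.
If it is in box 1 (prior 1/3): only box 2 is available, probability 1; weight (1/3)·1 = 1/3.
If it is in box 2 (prior 1/3): the host opened box 2, so this case is ruled out; weight (1/3)·0 = 0.
If it is in box 3 (prior 1/3): box 2 is available, opened with probability 6/7; weight (1/3)·(6/7) = 2/7.
The weights sum to 13/21.
So P(the gold coin in box 1 | the host opened box 2) = (1/3) / (13/21) = 7/13.

7/13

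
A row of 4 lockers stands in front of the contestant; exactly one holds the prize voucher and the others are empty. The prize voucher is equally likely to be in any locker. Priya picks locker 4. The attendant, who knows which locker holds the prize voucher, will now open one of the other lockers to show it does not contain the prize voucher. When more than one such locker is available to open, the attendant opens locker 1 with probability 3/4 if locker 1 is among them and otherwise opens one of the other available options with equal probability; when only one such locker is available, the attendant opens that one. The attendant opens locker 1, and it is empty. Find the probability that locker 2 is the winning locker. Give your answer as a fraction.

Consider each possible location of the prize voucher in turn.
If it is in locker 1 (prior 1/4): the attendant opened locker 1, so this case is ruled out; weight (1/4)·0 = 0.
If it is in any of lockers 2, 3, and 4 (prior 1/4 each): locker 1 is available, opened with probability 3/4; weight (1/4)·(3/4) = 3/16 each.
The weights sum to 9/16.
So P(the prize voucher in locker 2 | the attendant opened locker 1) = (3/16) / (9/16) = 1/3.

1/3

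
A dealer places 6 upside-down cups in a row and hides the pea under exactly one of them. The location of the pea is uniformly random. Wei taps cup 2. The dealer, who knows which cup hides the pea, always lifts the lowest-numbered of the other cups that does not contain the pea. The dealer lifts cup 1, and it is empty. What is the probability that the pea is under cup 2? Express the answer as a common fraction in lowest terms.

1/5

Apply Bayes' rule, conditioning on where the pea actually is.
If it is under cup 1 (prior 1/6): the dealer opened cup 1, so this case is ruled out; weight (1/6)·0 = 0.
If it is under any of cups 2, 3, 4, 5, and 6 (prior 1/6 each): cup 1 is the lowest-numbered option available, probability 1; weight (1/6)·1 = 1/6 each.
The weights sum to 5/6.
So P(the pea under cup 2 | the dealer opened cup 1) = (1/6) / (5/6) = 1/5.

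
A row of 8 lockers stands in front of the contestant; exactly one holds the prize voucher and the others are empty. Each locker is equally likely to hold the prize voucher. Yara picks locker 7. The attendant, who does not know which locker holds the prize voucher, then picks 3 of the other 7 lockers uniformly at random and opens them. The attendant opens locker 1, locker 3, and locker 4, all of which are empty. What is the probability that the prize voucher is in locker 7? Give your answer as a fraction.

Condition on the true location of the prize voucher.
If it is in any of lockers 1, 3, and 4 (prior 1/8 each): that locker was opened and seen not to hold the prize — ruled out; weight (1/8)·0 = 0 each.
If it is in any of lockers 2, 5, 6, 7, and 8 (prior 1/8 each): the attendant picks exactly this set with probability 1/35 regardless, and none is the prize; weight (1/8)·(1/35) = 1/280 each.
The weights sum to 1/56.
So P(the prize voucher in locker 7 | the attendant opened locker 1, locker 3, and locker 4) = (1/280) / (1/56) = 1/5.

1/5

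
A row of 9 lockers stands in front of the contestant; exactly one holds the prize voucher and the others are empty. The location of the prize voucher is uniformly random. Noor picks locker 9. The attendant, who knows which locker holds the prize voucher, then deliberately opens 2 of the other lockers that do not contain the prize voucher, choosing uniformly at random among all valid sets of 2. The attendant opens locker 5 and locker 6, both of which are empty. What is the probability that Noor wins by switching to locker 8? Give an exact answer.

4/27

Consider each possible location of the prize voucher in turn.
If it is in any of lockers 1, 2, 3, 4, 7, and 8 (prior 1/9 each): the attendant has 21 equally likely choices, so probability 1/21; weight (1/9)·(1/21) = 1/189 each.
If it is in either of lockers 5 and 6 (prior 1/9 each): that locker was opened and seen not to hold the prize — ruled out; weight (1/9)·0 = 0 each.
If it is in locker 9 (prior 1/9): the attendant has 28 equally likely choices, so probability 1/28; weight (1/9)·(1/28) = 1/252.
The weights sum to 1/28.
So P(the prize voucher in locker 8 | the attendant opened locker 5 and locker 6) = (1/189) / (1/28) = 4/27.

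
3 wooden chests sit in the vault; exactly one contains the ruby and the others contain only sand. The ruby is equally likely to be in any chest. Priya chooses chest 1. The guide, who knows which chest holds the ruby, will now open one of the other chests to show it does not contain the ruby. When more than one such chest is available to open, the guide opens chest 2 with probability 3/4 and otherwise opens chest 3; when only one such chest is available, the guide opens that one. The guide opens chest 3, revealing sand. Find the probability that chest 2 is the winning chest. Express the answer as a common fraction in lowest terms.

4/5

Apply Bayes' rule, conditioning on where the ruby actually is.
If it is in chest 1 (prior 1/3): chest 2 is available but not opened, probability 1/4; weight (1/3)·(1/4) = 1/12.
If it is in chest 2 (prior 1/3): only chest 3 is available, probability 1; weight (1/3)·1 = 1/3.
If it is in chest 3 (prior 1/3): the guide opened chest 3, so this case is ruled out; weight (1/3)·0 = 0.
The weights sum to 5/12.
So P(the ruby in chest 2 | the guide opened chest 3) = (1/3) / (5/12) = 4/5.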